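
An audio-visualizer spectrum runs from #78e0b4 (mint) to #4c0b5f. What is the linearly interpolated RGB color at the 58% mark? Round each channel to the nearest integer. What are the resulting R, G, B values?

(94, 100, 131)

#78e0b4 → (120, 224, 180); #4c0b5f → (76, 11, 95).
58% corresponds to t = 0.58.
R = 120 + 0.58 × (76 − 120) = 120 + 0.58 × -44 = 94.48 → 94
G = 224 + 0.58 × (11 − 224) = 224 + 0.58 × -213 = 100.46 → 100
B = 180 + 0.58 × (95 − 180) = 180 + 0.58 × -85 = 130.7 → 131
So the blended color is (94, 100, 131), about #5e6483.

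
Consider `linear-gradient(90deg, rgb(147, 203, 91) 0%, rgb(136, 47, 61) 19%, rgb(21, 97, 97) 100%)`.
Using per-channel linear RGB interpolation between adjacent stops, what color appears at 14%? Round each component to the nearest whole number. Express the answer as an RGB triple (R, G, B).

(139, 88, 69)

14% lies between the 0% and 19% stops, so the local fraction is t = (14 − 0)/(19 − 0) = 14/19 ≈ 0.7368.
R = 147 + 0.7368 × (136 − 147) = 138.895 → 139
G = 203 + 0.7368 × (47 − 203) = 88.059 → 88
B = 91 + 0.7368 × (61 − 91) = 68.896 → 69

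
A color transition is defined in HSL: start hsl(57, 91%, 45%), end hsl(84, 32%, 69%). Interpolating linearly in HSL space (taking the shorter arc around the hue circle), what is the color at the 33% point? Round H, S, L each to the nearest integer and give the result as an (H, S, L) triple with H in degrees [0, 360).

Hue arc: Δh = 84 − 57 = 27° (|Δh| ≤ 180, already the shorter path).
H = 57 + 0.33 × (27) = 65.91 → 66°
S = 91 + 0.33 × (32 − 91) = 71.53 → 72%
L = 45 + 0.33 × (69 − 45) = 52.92 → 53%

(66, 72, 53)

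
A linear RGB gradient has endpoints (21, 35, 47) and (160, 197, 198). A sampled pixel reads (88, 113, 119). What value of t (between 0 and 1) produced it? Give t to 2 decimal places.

0.48

Invert the lerp on the G channel (largest span, 162): t = (113 − 35) / (197 − 35) = 78/162 = 0.48148.
Check on R: (88 − 21)/(160 − 21) = 0.482 ✓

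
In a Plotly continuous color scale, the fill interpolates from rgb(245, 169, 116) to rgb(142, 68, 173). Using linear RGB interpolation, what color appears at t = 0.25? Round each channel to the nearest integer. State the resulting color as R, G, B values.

(219, 144, 130)

R = 245 + 0.25 × (142 − 245) = 245 + 0.25 × -103 = 219.25 → 219
G = 169 + 0.25 × (68 − 169) = 169 + 0.25 × -101 = 143.75 → 144
B = 116 + 0.25 × (173 − 116) = 116 + 0.25 × 57 = 130.25 → 130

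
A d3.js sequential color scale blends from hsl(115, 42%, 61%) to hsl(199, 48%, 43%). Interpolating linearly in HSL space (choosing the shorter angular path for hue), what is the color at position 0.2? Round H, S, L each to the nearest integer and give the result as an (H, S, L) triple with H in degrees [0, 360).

(132, 43, 57)

Hue arc: Δh = 199 − 115 = 84° (|Δh| ≤ 180, already the shorter path).
H = 115 + 0.2 × (84) = 131.8 → 132°
S = 42 + 0.2 × (48 − 42) = 43.2 → 43%
L = 61 + 0.2 × (43 − 61) = 57.4 → 57%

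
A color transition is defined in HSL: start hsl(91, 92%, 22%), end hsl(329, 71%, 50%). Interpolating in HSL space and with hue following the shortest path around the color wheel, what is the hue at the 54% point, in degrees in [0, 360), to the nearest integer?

Hue: 329 − 91 = 238°, but |238| > 180 so the shorter arc goes the other way: Δh = 238 − 360 = -122°.
H = 91 + 0.54 × (-122) = 25.12 → 25°

25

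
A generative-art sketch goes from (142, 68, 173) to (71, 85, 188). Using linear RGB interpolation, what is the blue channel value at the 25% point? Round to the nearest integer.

177

B = 173 + 0.25 × (188 − 173) = 176.75 → 177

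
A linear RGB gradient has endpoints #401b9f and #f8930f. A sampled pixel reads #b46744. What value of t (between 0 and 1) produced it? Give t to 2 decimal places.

0.63

Invert the lerp on the R channel (largest span, 184): t = (180 − 64) / (248 − 64) = 116/184 = 0.63043.
Check on G: (103 − 27)/(147 − 27) = 0.6333 ✓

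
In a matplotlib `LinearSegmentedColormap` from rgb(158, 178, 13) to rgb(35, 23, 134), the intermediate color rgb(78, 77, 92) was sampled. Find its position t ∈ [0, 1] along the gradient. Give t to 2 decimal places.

Invert the lerp on the G channel (largest span, 155): t = (77 − 178) / (23 − 178) = -101/-155 = 0.65161.
Check on R: (78 − 158)/(35 − 158) = 0.6504 ✓

0.65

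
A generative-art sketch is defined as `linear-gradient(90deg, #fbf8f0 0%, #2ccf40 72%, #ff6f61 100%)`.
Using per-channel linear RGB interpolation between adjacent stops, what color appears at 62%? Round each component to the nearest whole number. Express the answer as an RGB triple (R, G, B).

62% lies between the 0% and 72% stops, so the local fraction is t = (62 − 0)/(72 − 0) = 62/72 ≈ 0.8611.
#fbf8f0 → (251, 248, 240); #2ccf40 → (44, 207, 64).
R = 251 + 0.8611 × (44 − 251) = 72.752 → 73
G = 248 + 0.8611 × (207 − 248) = 212.695 → 213
B = 240 + 0.8611 × (64 − 240) = 88.446 → 88

(73, 213, 88)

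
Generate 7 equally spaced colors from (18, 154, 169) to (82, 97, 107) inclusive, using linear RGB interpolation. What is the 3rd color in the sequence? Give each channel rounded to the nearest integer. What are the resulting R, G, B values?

With 7 swatches and endpoints inclusive, swatch 3 sits at t = (3 − 1)/(7 − 1) = 2/6 ≈ 0.3333.
R = 18 + 0.3333 × (82 − 18) = 39.331 → 39
G = 154 + 0.3333 × (97 − 154) = 135.002 → 135
B = 169 + 0.3333 × (107 − 169) = 148.335 → 148

(39, 135, 148)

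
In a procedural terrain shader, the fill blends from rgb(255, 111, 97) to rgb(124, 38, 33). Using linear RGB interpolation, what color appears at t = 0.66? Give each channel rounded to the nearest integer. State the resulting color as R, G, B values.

R = 255 + 0.66 × (124 − 255) = 255 + 0.66 × -131 = 168.54 → 169
G = 111 + 0.66 × (38 − 111) = 111 + 0.66 × -73 = 62.82 → 63
B = 97 + 0.66 × (33 − 97) = 97 + 0.66 × -64 = 54.76 → 55

(169, 63, 55)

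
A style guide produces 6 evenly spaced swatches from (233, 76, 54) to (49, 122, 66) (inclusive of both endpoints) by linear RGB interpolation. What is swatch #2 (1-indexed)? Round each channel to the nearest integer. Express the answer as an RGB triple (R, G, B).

(196, 85, 56)

With 6 swatches and endpoints inclusive, swatch 2 sits at t = (2 − 1)/(6 − 1) = 1/5 ≈ 0.2.
R = 233 + 0.2 × (49 − 233) = 196.2 → 196
G = 76 + 0.2 × (122 − 76) = 85.2 → 85
B = 54 + 0.2 × (66 − 54) = 56.4 → 56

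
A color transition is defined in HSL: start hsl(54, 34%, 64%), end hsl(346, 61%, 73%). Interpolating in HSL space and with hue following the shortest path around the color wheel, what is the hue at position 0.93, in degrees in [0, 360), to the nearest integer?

351

Hue: 346 − 54 = 292°, but |292| > 180 so the shorter arc goes the other way: Δh = 292 − 360 = -68°.
H = 54 + 0.93 × (-68) = -9.24 → -9 → -9 mod 360 = 351°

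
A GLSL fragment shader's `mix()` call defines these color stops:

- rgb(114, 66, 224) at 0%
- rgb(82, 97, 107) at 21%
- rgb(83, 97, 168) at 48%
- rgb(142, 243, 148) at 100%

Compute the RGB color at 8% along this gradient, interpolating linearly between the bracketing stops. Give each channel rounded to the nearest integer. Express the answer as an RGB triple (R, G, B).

(102, 78, 179)

8% lies between the 0% and 21% stops, so the local fraction is t = (8 − 0)/(21 − 0) = 8/21 ≈ 0.381.
R = 114 + 0.381 × (82 − 114) = 101.808 → 102
G = 66 + 0.381 × (97 − 66) = 77.811 → 78
B = 224 + 0.381 × (107 − 224) = 179.423 → 179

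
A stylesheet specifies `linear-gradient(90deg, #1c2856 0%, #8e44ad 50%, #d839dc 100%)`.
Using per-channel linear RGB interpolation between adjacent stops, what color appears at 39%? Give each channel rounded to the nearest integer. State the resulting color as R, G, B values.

39% lies between the 0% and 50% stops, so the local fraction is t = (39 − 0)/(50 − 0) = 39/50 ≈ 0.78.
#1c2856 → (28, 40, 86); #8e44ad → (142, 68, 173).
R = 28 + 0.78 × (142 − 28) = 116.92 → 117
G = 40 + 0.78 × (68 − 40) = 61.84 → 62
B = 86 + 0.78 × (173 − 86) = 153.86 → 154

(117, 62, 154)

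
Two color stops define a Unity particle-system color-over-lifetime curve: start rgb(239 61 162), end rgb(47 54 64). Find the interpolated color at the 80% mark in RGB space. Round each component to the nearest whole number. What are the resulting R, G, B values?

(85, 55, 84)

80% corresponds to t = 0.8.
R = 239 + 0.8 × (47 − 239) = 239 + 0.8 × -192 = 85.4 → 85
G = 61 + 0.8 × (54 − 61) = 61 + 0.8 × -7 = 55.4 → 55
B = 162 + 0.8 × (64 − 162) = 162 + 0.8 × -98 = 83.6 → 84
So the blended color is (85, 55, 84), about #553754.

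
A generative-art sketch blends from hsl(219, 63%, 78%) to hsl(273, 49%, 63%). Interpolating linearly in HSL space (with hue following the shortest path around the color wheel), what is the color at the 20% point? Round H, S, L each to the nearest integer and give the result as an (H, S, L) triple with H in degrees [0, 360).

Hue arc: Δh = 273 − 219 = 54° (|Δh| ≤ 180, already the shorter path).
H = 219 + 0.2 × (54) = 229.8 → 230°
S = 63 + 0.2 × (49 − 63) = 60.2 → 60%
L = 78 + 0.2 × (63 − 78) = 75 → 75%

(230, 60, 75)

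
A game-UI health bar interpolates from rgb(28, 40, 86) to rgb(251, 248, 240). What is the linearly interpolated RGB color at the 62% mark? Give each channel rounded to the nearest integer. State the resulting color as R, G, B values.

(166, 169, 181)

62% corresponds to t = 0.62.
R = 28 + 0.62 × (251 − 28) = 28 + 0.62 × 223 = 166.26 → 166
G = 40 + 0.62 × (248 − 40) = 40 + 0.62 × 208 = 168.96 → 169
B = 86 + 0.62 × (240 − 86) = 86 + 0.62 × 154 = 181.48 → 181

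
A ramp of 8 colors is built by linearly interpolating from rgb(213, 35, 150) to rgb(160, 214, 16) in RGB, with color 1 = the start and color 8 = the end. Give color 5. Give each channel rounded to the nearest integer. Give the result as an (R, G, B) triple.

(183, 137, 73)

With 8 swatches and endpoints inclusive, swatch 5 sits at t = (5 − 1)/(8 − 1) = 4/7 ≈ 0.5714.
R = 213 + 0.5714 × (160 − 213) = 182.716 → 183
G = 35 + 0.5714 × (214 − 35) = 137.281 → 137
B = 150 + 0.5714 × (16 − 150) = 73.432 → 73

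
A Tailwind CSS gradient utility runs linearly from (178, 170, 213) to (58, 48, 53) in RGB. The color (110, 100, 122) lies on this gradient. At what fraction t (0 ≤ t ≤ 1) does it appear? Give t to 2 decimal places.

0.57

Invert the lerp on the B channel (largest span, 160): t = (122 − 213) / (53 − 213) = -91/-160 = 0.56875.
Check on R: (110 − 178)/(58 − 178) = 0.5667 ✓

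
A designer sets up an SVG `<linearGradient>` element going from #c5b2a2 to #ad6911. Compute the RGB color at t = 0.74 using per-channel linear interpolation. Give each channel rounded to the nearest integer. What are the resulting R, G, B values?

#c5b2a2 → (197, 178, 162); #ad6911 → (173, 105, 17).
R = 197 + 0.74 × (173 − 197) = 197 + 0.74 × -24 = 179.24 → 179
G = 178 + 0.74 × (105 − 178) = 178 + 0.74 × -73 = 123.98 → 124
B = 162 + 0.74 × (17 − 162) = 162 + 0.74 × -145 = 54.7 → 55

(179, 124, 55)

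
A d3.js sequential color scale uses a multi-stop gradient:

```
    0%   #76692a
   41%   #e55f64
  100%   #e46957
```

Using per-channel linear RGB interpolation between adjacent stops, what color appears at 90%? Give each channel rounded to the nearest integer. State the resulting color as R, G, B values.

90% lies between the 41% and 100% stops, so the local fraction is t = (90 − 41)/(100 − 41) = 49/59 ≈ 0.8305.
#e55f64 → (229, 95, 100); #e46957 → (228, 105, 87).
R = 229 + 0.8305 × (228 − 229) = 228.169 → 228
G = 95 + 0.8305 × (105 − 95) = 103.305 → 103
B = 100 + 0.8305 × (87 − 100) = 89.204 → 89

(228, 103, 89)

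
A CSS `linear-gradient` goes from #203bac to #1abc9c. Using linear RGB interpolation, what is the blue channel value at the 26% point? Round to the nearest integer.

168

B₁ = 172 (from #203bac), B₂ = 156 (from #1abc9c).
B = 172 + 0.26 × (156 − 172) = 167.84 → 168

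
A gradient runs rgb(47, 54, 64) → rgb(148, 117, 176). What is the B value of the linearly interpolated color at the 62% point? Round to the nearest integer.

B = 64 + 0.62 × (176 − 64) = 133.44 → 133

133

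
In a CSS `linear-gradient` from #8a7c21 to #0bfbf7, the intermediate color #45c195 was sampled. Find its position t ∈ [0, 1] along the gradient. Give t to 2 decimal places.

Invert the lerp on the B channel (largest span, 214): t = (149 − 33) / (247 − 33) = 116/214 = 0.54206.
Check on R: (69 − 138)/(11 − 138) = 0.5433 ✓

0.54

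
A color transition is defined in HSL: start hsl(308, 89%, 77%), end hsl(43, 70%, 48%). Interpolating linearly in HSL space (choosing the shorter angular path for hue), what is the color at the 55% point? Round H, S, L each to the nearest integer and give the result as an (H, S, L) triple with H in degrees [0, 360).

Hue: 43 − 308 = -265°, but |-265| > 180 so the shorter arc goes the other way: Δh = -265 + 360 = 95°.
H = 308 + 0.55 × (95) = 360.25 → 360 → 360 mod 360 = 0°
S = 89 + 0.55 × (70 − 89) = 78.55 → 79%
L = 77 + 0.55 × (48 − 77) = 61.05 → 61%

(0, 79, 61)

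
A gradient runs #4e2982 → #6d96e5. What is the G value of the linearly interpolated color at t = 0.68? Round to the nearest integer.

G₁ = 41 (from #4e2982), G₂ = 150 (from #6d96e5).
G = 41 + 0.68 × (150 − 41) = 115.12 → 115

115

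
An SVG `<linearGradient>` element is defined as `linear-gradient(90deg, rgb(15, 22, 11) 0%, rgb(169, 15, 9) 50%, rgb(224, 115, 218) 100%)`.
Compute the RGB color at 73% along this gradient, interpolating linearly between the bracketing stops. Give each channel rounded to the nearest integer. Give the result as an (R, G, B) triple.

(194, 61, 105)

73% lies between the 50% and 100% stops, so the local fraction is t = (73 − 50)/(100 − 50) = 23/50 ≈ 0.46.
R = 169 + 0.46 × (224 − 169) = 194.3 → 194
G = 15 + 0.46 × (115 − 15) = 61 → 61
B = 9 + 0.46 × (218 − 9) = 105.14 → 105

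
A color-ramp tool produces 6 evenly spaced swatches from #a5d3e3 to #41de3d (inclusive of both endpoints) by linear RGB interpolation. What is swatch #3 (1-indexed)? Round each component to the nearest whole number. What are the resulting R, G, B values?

(125, 215, 161)

With 6 swatches and endpoints inclusive, swatch 3 sits at t = (3 − 1)/(6 − 1) = 2/5 ≈ 0.4.
#a5d3e3 → (165, 211, 227); #41de3d → (65, 222, 61).
R = 165 + 0.4 × (65 − 165) = 125 → 125
G = 211 + 0.4 × (222 − 211) = 215.4 → 215
B = 227 + 0.4 × (61 − 227) = 160.6 → 161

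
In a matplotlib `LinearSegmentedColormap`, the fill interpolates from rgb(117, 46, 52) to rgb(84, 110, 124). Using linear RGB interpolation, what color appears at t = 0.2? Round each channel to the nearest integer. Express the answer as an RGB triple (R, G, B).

(110, 59, 66)

R = 117 + 0.2 × (84 − 117) = 117 + 0.2 × -33 = 110.4 → 110
G = 46 + 0.2 × (110 − 46) = 46 + 0.2 × 64 = 58.8 → 59
B = 52 + 0.2 × (124 − 52) = 52 + 0.2 × 72 = 66.4 → 66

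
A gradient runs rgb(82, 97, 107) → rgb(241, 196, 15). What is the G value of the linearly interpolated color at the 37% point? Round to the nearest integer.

G = 97 + 0.37 × (196 − 97) = 133.63 → 134

134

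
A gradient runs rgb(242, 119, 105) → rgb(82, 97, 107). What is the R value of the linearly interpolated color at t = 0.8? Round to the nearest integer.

114

R = 242 + 0.8 × (82 − 242) = 114 → 114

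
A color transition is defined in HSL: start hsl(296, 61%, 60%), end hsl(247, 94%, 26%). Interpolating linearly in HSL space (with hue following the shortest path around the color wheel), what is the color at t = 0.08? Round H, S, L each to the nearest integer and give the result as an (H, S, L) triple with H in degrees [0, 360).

(292, 64, 57)

Hue arc: Δh = 247 − 296 = -49° (|Δh| ≤ 180, already the shorter path).
H = 296 + 0.08 × (-49) = 292.08 → 292°
S = 61 + 0.08 × (94 − 61) = 63.64 → 64%
L = 60 + 0.08 × (26 − 60) = 57.28 → 57%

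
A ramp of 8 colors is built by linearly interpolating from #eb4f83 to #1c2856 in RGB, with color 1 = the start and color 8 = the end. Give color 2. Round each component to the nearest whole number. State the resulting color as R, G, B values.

(205, 73, 125)

With 8 swatches and endpoints inclusive, swatch 2 sits at t = (2 − 1)/(8 − 1) = 1/7 ≈ 0.1429.
#eb4f83 → (235, 79, 131); #1c2856 → (28, 40, 86).
R = 235 + 0.1429 × (28 − 235) = 205.42 → 205
G = 79 + 0.1429 × (40 − 79) = 73.427 → 73
B = 131 + 0.1429 × (86 − 131) = 124.57 → 125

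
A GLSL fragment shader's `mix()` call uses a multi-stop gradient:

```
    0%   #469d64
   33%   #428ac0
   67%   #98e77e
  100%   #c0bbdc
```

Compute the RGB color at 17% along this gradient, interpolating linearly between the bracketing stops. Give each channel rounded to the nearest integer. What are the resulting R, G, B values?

17% lies between the 0% and 33% stops, so the local fraction is t = (17 − 0)/(33 − 0) = 17/33 ≈ 0.5152.
#469d64 → (70, 157, 100); #428ac0 → (66, 138, 192).
R = 70 + 0.5152 × (66 − 70) = 67.939 → 68
G = 157 + 0.5152 × (138 − 157) = 147.211 → 147
B = 100 + 0.5152 × (192 − 100) = 147.398 → 147

(68, 147, 147)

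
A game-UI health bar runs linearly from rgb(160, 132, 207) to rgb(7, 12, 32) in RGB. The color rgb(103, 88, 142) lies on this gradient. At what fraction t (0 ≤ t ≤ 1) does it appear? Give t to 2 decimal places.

0.37

Invert the lerp on the B channel (largest span, 175): t = (142 − 207) / (32 − 207) = -65/-175 = 0.37143.
Check on R: (103 − 160)/(7 − 160) = 0.3725 ✓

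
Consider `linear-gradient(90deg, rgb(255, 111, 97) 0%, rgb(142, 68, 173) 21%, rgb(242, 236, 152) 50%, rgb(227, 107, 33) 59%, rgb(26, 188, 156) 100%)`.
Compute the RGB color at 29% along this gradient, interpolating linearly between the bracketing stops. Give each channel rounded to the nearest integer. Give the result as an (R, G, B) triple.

(170, 114, 167)

29% lies between the 21% and 50% stops, so the local fraction is t = (29 − 21)/(50 − 21) = 8/29 ≈ 0.2759.
R = 142 + 0.2759 × (242 − 142) = 169.59 → 170
G = 68 + 0.2759 × (236 − 68) = 114.351 → 114
B = 173 + 0.2759 × (152 − 173) = 167.206 → 167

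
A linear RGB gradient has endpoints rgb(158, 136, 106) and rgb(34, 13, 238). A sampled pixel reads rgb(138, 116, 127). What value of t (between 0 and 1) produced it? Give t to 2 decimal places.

Invert the lerp on the B channel (largest span, 132): t = (127 − 106) / (238 − 106) = 21/132 = 0.15909.
Check on R: (138 − 158)/(34 − 158) = 0.1613 ✓

0.16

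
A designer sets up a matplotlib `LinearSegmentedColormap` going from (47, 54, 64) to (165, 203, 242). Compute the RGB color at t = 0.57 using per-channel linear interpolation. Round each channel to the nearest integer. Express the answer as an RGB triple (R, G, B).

(114, 139, 165)

R = 47 + 0.57 × (165 − 47) = 47 + 0.57 × 118 = 114.26 → 114
G = 54 + 0.57 × (203 − 54) = 54 + 0.57 × 149 = 138.93 → 139
B = 64 + 0.57 × (242 − 64) = 64 + 0.57 × 178 = 165.46 → 165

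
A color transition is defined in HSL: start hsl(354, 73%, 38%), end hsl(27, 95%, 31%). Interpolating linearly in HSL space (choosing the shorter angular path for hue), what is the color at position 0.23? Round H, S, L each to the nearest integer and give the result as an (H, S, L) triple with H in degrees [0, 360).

(2, 78, 36)

Hue: 27 − 354 = -327°, but |-327| > 180 so the shorter arc goes the other way: Δh = -327 + 360 = 33°.
H = 354 + 0.23 × (33) = 361.59 → 362 → 362 mod 360 = 2°
S = 73 + 0.23 × (95 − 73) = 78.06 → 78%
L = 38 + 0.23 × (31 − 38) = 36.39 → 36%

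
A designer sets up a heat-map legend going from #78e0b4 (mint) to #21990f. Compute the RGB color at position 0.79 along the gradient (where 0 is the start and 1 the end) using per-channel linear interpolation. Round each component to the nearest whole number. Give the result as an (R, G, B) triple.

(51, 168, 50)

#78e0b4 → (120, 224, 180); #21990f → (33, 153, 15).
R = 120 + 0.79 × (33 − 120) = 120 + 0.79 × -87 = 51.27 → 51
G = 224 + 0.79 × (153 − 224) = 224 + 0.79 × -71 = 167.91 → 168
B = 180 + 0.79 × (15 − 180) = 180 + 0.79 × -165 = 49.65 → 50
So the blended color is (51, 168, 50), about #33a832.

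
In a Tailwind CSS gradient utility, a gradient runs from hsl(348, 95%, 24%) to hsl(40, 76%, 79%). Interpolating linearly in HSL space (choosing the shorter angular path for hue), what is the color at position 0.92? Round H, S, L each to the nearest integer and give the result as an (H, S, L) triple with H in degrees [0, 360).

(36, 78, 75)

Hue: 40 − 348 = -308°, but |-308| > 180 so the shorter arc goes the other way: Δh = -308 + 360 = 52°.
H = 348 + 0.92 × (52) = 395.84 → 396 → 396 mod 360 = 36°
S = 95 + 0.92 × (76 − 95) = 77.52 → 78%
L = 24 + 0.92 × (79 − 24) = 74.6 → 75%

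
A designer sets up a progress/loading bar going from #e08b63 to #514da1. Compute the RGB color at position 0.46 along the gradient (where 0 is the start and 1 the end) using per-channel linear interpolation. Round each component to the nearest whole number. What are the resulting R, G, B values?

(158, 110, 128)

#e08b63 → (224, 139, 99); #514da1 → (81, 77, 161).
R = 224 + 0.46 × (81 − 224) = 224 + 0.46 × -143 = 158.22 → 158
G = 139 + 0.46 × (77 − 139) = 139 + 0.46 × -62 = 110.48 → 110
B = 99 + 0.46 × (161 − 99) = 99 + 0.46 × 62 = 127.52 → 128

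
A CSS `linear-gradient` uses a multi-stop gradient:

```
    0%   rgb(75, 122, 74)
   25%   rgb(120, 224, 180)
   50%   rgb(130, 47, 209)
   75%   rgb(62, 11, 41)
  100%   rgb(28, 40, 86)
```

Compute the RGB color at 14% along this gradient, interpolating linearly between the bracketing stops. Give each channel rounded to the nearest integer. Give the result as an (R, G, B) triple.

(100, 179, 133)

14% lies between the 0% and 25% stops, so the local fraction is t = (14 − 0)/(25 − 0) = 14/25 ≈ 0.56.
R = 75 + 0.56 × (120 − 75) = 100.2 → 100
G = 122 + 0.56 × (224 − 122) = 179.12 → 179
B = 74 + 0.56 × (180 − 74) = 133.36 → 133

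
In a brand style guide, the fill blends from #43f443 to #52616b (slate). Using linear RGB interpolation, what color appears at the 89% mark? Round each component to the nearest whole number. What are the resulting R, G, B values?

(80, 113, 103)

#43f443 → (67, 244, 67); #52616b → (82, 97, 107).
89% corresponds to t = 0.89.
R = 67 + 0.89 × (82 − 67) = 67 + 0.89 × 15 = 80.35 → 80
G = 244 + 0.89 × (97 − 244) = 244 + 0.89 × -147 = 113.17 → 113
B = 67 + 0.89 × (107 − 67) = 67 + 0.89 × 40 = 102.6 → 103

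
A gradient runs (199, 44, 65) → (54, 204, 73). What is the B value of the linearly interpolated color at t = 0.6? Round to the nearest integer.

70

B = 65 + 0.6 × (73 − 65) = 69.8 → 70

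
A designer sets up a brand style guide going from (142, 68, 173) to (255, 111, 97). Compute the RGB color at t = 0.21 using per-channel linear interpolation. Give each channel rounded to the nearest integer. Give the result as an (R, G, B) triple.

R = 142 + 0.21 × (255 − 142) = 142 + 0.21 × 113 = 165.73 → 166
G = 68 + 0.21 × (111 − 68) = 68 + 0.21 × 43 = 77.03 → 77
B = 173 + 0.21 × (97 − 173) = 173 + 0.21 × -76 = 157.04 → 157

(166, 77, 157)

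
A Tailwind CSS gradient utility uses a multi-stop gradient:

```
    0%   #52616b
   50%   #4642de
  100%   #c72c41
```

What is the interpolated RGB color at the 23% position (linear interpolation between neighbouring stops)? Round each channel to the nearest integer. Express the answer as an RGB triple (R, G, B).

(76, 83, 160)

23% lies between the 0% and 50% stops, so the local fraction is t = (23 − 0)/(50 − 0) = 23/50 ≈ 0.46.
#52616b → (82, 97, 107); #4642de → (70, 66, 222).
R = 82 + 0.46 × (70 − 82) = 76.48 → 76
G = 97 + 0.46 × (66 − 97) = 82.74 → 83
B = 107 + 0.46 × (222 − 107) = 159.9 → 160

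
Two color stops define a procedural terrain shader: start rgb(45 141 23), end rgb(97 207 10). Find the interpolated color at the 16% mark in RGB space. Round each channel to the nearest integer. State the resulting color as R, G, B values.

16% corresponds to t = 0.16.
R = 45 + 0.16 × (97 − 45) = 45 + 0.16 × 52 = 53.32 → 53
G = 141 + 0.16 × (207 − 141) = 141 + 0.16 × 66 = 151.56 → 152
B = 23 + 0.16 × (10 − 23) = 23 + 0.16 × -13 = 20.92 → 21

(53, 152, 21)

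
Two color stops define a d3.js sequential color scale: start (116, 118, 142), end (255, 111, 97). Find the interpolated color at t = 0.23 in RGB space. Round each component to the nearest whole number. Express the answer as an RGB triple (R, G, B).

R = 116 + 0.23 × (255 − 116) = 116 + 0.23 × 139 = 147.97 → 148
G = 118 + 0.23 × (111 − 118) = 118 + 0.23 × -7 = 116.39 → 116
B = 142 + 0.23 × (97 − 142) = 142 + 0.23 × -45 = 131.65 → 132

(148, 116, 132)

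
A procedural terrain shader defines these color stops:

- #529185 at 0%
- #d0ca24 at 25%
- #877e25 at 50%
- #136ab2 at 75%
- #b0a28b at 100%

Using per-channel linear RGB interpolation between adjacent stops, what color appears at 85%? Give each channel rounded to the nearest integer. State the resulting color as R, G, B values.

85% lies between the 75% and 100% stops, so the local fraction is t = (85 − 75)/(100 − 75) = 10/25 ≈ 0.4.
#136ab2 → (19, 106, 178); #b0a28b → (176, 162, 139).
R = 19 + 0.4 × (176 − 19) = 81.8 → 82
G = 106 + 0.4 × (162 − 106) = 128.4 → 128
B = 178 + 0.4 × (139 − 178) = 162.4 → 162

(82, 128, 162)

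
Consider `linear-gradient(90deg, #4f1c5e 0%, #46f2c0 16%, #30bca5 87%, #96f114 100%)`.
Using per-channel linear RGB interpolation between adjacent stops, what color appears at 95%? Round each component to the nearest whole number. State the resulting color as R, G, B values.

95% lies between the 87% and 100% stops, so the local fraction is t = (95 − 87)/(100 − 87) = 8/13 ≈ 0.6154.
#30bca5 → (48, 188, 165); #96f114 → (150, 241, 20).
R = 48 + 0.6154 × (150 − 48) = 110.771 → 111
G = 188 + 0.6154 × (241 − 188) = 220.616 → 221
B = 165 + 0.6154 × (20 − 165) = 75.767 → 76

(111, 221, 76)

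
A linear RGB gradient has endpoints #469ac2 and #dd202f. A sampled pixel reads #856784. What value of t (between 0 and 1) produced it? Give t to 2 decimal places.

0.42

Invert the lerp on the R channel (largest span, 151): t = (133 − 70) / (221 − 70) = 63/151 = 0.41722.
Check on G: (103 − 154)/(32 − 154) = 0.418 ✓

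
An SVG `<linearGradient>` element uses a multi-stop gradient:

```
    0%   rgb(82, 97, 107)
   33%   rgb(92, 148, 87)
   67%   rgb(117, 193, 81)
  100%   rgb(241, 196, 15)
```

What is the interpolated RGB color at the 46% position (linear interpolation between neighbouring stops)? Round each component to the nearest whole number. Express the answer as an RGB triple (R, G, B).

46% lies between the 33% and 67% stops, so the local fraction is t = (46 − 33)/(67 − 33) = 13/34 ≈ 0.3824.
R = 92 + 0.3824 × (117 − 92) = 101.56 → 102
G = 148 + 0.3824 × (193 − 148) = 165.208 → 165
B = 87 + 0.3824 × (81 − 87) = 84.706 → 85

(102, 165, 85)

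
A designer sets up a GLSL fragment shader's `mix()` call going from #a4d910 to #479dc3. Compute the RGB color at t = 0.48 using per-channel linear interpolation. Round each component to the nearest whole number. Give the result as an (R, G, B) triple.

#a4d910 → (164, 217, 16); #479dc3 → (71, 157, 195).
R = 164 + 0.48 × (71 − 164) = 164 + 0.48 × -93 = 119.36 → 119
G = 217 + 0.48 × (157 − 217) = 217 + 0.48 × -60 = 188.2 → 188
B = 16 + 0.48 × (195 − 16) = 16 + 0.48 × 179 = 101.92 → 102
So the blended color is (119, 188, 102), about #77bc66.

(119, 188, 102)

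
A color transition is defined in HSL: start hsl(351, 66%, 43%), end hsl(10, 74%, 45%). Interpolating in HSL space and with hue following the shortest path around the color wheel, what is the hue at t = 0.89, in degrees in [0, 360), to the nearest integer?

8

Hue: 10 − 351 = -341°, but |-341| > 180 so the shorter arc goes the other way: Δh = -341 + 360 = 19°.
H = 351 + 0.89 × (19) = 367.91 → 368 → 368 mod 360 = 8°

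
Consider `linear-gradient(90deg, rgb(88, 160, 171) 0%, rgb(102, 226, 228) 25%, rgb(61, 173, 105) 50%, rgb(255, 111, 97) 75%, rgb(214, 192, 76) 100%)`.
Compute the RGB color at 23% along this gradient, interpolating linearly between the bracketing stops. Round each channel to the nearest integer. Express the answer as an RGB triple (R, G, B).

23% lies between the 0% and 25% stops, so the local fraction is t = (23 − 0)/(25 − 0) = 23/25 ≈ 0.92.
R = 88 + 0.92 × (102 − 88) = 100.88 → 101
G = 160 + 0.92 × (226 − 160) = 220.72 → 221
B = 171 + 0.92 × (228 − 171) = 223.44 → 223

(101, 221, 223)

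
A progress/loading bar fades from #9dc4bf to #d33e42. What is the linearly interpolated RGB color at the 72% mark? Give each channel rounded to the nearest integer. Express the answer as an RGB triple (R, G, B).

#9dc4bf → (157, 196, 191); #d33e42 → (211, 62, 66).
72% corresponds to t = 0.72.
R = 157 + 0.72 × (211 − 157) = 157 + 0.72 × 54 = 195.88 → 196
G = 196 + 0.72 × (62 − 196) = 196 + 0.72 × -134 = 99.52 → 100
B = 191 + 0.72 × (66 − 191) = 191 + 0.72 × -125 = 101 → 101

(196, 100, 101)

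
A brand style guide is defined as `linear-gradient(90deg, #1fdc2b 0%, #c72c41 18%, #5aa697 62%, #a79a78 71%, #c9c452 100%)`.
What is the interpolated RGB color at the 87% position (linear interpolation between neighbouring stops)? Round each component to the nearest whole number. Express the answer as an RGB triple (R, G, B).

87% lies between the 71% and 100% stops, so the local fraction is t = (87 − 71)/(100 − 71) = 16/29 ≈ 0.5517.
#a79a78 → (167, 154, 120); #c9c452 → (201, 196, 82).
R = 167 + 0.5517 × (201 − 167) = 185.758 → 186
G = 154 + 0.5517 × (196 − 154) = 177.171 → 177
B = 120 + 0.5517 × (82 − 120) = 99.035 → 99

(186, 177, 99)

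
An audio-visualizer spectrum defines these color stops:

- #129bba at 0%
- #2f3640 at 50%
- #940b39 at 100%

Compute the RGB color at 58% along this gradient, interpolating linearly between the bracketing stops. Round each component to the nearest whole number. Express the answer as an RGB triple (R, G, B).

(63, 47, 63)

58% lies between the 50% and 100% stops, so the local fraction is t = (58 − 50)/(100 − 50) = 8/50 ≈ 0.16.
#2f3640 → (47, 54, 64); #940b39 → (148, 11, 57).
R = 47 + 0.16 × (148 − 47) = 63.16 → 63
G = 54 + 0.16 × (11 − 54) = 47.12 → 47
B = 64 + 0.16 × (57 − 64) = 62.88 → 63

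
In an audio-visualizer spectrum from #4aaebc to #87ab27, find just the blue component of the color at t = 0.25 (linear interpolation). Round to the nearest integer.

151

B₁ = 188 (from #4aaebc), B₂ = 39 (from #87ab27).
B = 188 + 0.25 × (39 − 188) = 150.75 → 151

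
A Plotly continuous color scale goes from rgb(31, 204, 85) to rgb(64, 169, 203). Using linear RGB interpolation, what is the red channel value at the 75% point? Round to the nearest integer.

R = 31 + 0.75 × (64 − 31) = 55.75 → 56

56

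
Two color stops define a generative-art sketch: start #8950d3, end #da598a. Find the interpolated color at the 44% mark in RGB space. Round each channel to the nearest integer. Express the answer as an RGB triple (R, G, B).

(173, 84, 179)

#8950d3 → (137, 80, 211); #da598a → (218, 89, 138).
44% corresponds to t = 0.44.
R = 137 + 0.44 × (218 − 137) = 137 + 0.44 × 81 = 172.64 → 173
G = 80 + 0.44 × (89 − 80) = 80 + 0.44 × 9 = 83.96 → 84
B = 211 + 0.44 × (138 − 211) = 211 + 0.44 × -73 = 178.88 → 179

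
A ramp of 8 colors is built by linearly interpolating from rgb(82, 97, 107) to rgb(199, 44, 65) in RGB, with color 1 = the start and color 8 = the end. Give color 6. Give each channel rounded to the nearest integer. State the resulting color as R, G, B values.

(166, 59, 77)

With 8 swatches and endpoints inclusive, swatch 6 sits at t = (6 − 1)/(8 − 1) = 5/7 ≈ 0.7143.
R = 82 + 0.7143 × (199 − 82) = 165.573 → 166
G = 97 + 0.7143 × (44 − 97) = 59.142 → 59
B = 107 + 0.7143 × (65 − 107) = 76.999 → 77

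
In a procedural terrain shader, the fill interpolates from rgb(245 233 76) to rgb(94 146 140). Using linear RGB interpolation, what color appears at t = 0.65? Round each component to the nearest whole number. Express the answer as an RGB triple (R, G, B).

R = 245 + 0.65 × (94 − 245) = 245 + 0.65 × -151 = 146.85 → 147
G = 233 + 0.65 × (146 − 233) = 233 + 0.65 × -87 = 176.45 → 176
B = 76 + 0.65 × (140 − 76) = 76 + 0.65 × 64 = 117.6 → 118

(147, 176, 118)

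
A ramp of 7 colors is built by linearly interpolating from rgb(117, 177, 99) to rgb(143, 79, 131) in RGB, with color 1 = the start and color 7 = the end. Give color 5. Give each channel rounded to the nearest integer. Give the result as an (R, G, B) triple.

(134, 112, 120)

With 7 swatches and endpoints inclusive, swatch 5 sits at t = (5 − 1)/(7 − 1) = 4/6 ≈ 0.6667.
R = 117 + 0.6667 × (143 − 117) = 134.334 → 134
G = 177 + 0.6667 × (79 − 177) = 111.663 → 112
B = 99 + 0.6667 × (131 − 99) = 120.334 → 120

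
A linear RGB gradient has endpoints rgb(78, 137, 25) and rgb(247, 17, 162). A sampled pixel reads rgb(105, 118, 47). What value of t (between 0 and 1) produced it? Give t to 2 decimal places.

0.16

Invert the lerp on the R channel (largest span, 169): t = (105 − 78) / (247 − 78) = 27/169 = 0.15976.
Check on G: (118 − 137)/(17 − 137) = 0.1583 ✓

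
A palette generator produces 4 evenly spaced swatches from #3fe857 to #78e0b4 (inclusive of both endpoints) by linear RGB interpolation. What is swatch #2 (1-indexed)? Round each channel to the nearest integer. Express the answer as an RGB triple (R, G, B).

(82, 229, 118)

With 4 swatches and endpoints inclusive, swatch 2 sits at t = (2 − 1)/(4 − 1) = 1/3 ≈ 0.3333.
#3fe857 → (63, 232, 87); #78e0b4 → (120, 224, 180).
R = 63 + 0.3333 × (120 − 63) = 81.998 → 82
G = 232 + 0.3333 × (224 − 232) = 229.334 → 229
B = 87 + 0.3333 × (180 − 87) = 117.997 → 118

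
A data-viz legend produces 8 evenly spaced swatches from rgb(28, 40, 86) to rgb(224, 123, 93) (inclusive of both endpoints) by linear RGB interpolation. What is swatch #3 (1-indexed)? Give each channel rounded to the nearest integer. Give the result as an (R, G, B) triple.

(84, 64, 88)

With 8 swatches and endpoints inclusive, swatch 3 sits at t = (3 − 1)/(8 − 1) = 2/7 ≈ 0.2857.
R = 28 + 0.2857 × (224 − 28) = 83.997 → 84
G = 40 + 0.2857 × (123 − 40) = 63.713 → 64
B = 86 + 0.2857 × (93 − 86) = 88 → 88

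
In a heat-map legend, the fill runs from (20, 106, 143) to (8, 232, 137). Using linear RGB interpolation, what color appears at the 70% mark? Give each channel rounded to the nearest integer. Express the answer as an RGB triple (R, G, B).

(12, 194, 139)

70% corresponds to t = 0.7.
R = 20 + 0.7 × (8 − 20) = 20 + 0.7 × -12 = 11.6 → 12
G = 106 + 0.7 × (232 − 106) = 106 + 0.7 × 126 = 194.2 → 194
B = 143 + 0.7 × (137 − 143) = 143 + 0.7 × -6 = 138.8 → 139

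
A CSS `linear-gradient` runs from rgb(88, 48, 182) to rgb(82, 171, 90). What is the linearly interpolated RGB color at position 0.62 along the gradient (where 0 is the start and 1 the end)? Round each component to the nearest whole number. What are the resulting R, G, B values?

R = 88 + 0.62 × (82 − 88) = 88 + 0.62 × -6 = 84.28 → 84
G = 48 + 0.62 × (171 − 48) = 48 + 0.62 × 123 = 124.26 → 124
B = 182 + 0.62 × (90 − 182) = 182 + 0.62 × -92 = 124.96 → 125

(84, 124, 125)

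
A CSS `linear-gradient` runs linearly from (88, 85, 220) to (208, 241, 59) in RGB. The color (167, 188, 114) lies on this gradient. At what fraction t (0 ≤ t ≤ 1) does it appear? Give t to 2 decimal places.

Invert the lerp on the B channel (largest span, 161): t = (114 − 220) / (59 − 220) = -106/-161 = 0.65839.
Check on R: (167 − 88)/(208 − 88) = 0.6583 ✓

0.66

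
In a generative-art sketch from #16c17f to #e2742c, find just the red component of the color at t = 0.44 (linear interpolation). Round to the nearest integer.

R₁ = 22 (from #16c17f), R₂ = 226 (from #e2742c).
R = 22 + 0.44 × (226 − 22) = 111.76 → 112

112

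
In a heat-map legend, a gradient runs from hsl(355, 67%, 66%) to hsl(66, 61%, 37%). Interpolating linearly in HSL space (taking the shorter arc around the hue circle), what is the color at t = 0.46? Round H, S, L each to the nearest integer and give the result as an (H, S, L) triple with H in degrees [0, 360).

(28, 64, 53)

Hue: 66 − 355 = -289°, but |-289| > 180 so the shorter arc goes the other way: Δh = -289 + 360 = 71°.
H = 355 + 0.46 × (71) = 387.66 → 388 → 388 mod 360 = 28°
S = 67 + 0.46 × (61 − 67) = 64.24 → 64%
L = 66 + 0.46 × (37 − 66) = 52.66 → 53%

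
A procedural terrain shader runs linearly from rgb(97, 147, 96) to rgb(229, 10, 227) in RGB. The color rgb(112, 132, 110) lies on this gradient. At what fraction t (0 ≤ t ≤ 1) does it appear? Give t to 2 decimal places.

0.11

Invert the lerp on the G channel (largest span, 137): t = (132 − 147) / (10 − 147) = -15/-137 = 0.10949.
Check on R: (112 − 97)/(229 − 97) = 0.1136 ✓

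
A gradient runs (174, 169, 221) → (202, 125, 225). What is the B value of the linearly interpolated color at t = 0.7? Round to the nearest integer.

B = 221 + 0.7 × (225 − 221) = 223.8 → 224

224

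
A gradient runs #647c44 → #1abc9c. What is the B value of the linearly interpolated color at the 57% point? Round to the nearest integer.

118

B₁ = 68 (from #647c44), B₂ = 156 (from #1abc9c).
B = 68 + 0.57 × (156 − 68) = 118.16 → 118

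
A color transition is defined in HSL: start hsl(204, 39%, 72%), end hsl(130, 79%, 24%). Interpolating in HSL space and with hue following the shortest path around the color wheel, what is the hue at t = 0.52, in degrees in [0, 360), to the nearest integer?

166

Hue arc: Δh = 130 − 204 = -74° (|Δh| ≤ 180, already the shorter path).
H = 204 + 0.52 × (-74) = 165.52 → 166°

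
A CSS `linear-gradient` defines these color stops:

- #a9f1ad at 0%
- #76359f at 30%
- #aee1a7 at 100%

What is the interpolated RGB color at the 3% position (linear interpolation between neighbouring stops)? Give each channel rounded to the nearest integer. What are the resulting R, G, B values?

3% lies between the 0% and 30% stops, so the local fraction is t = (3 − 0)/(30 − 0) = 3/30 ≈ 0.1.
#a9f1ad → (169, 241, 173); #76359f → (118, 53, 159).
R = 169 + 0.1 × (118 − 169) = 163.9 → 164
G = 241 + 0.1 × (53 − 241) = 222.2 → 222
B = 173 + 0.1 × (159 − 173) = 171.6 → 172

(164, 222, 172)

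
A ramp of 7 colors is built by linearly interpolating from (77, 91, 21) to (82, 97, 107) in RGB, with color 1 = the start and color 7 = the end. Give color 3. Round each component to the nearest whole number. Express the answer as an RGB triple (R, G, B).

With 7 swatches and endpoints inclusive, swatch 3 sits at t = (3 − 1)/(7 − 1) = 2/6 ≈ 0.3333.
R = 77 + 0.3333 × (82 − 77) = 78.666 → 79
G = 91 + 0.3333 × (97 − 91) = 93 → 93
B = 21 + 0.3333 × (107 − 21) = 49.664 → 50

(79, 93, 50)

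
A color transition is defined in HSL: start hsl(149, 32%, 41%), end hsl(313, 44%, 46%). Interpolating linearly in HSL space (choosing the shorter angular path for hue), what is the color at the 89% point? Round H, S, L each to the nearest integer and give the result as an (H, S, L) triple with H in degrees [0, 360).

(295, 43, 45)

Hue arc: Δh = 313 − 149 = 164° (|Δh| ≤ 180, already the shorter path).
H = 149 + 0.89 × (164) = 294.96 → 295°
S = 32 + 0.89 × (44 − 32) = 42.68 → 43%
L = 41 + 0.89 × (46 − 41) = 45.45 → 45%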